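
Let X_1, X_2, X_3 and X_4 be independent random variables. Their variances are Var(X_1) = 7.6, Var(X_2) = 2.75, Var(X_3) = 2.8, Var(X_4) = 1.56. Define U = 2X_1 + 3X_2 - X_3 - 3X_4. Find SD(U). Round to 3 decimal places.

8.485

By independence, Var(U) = (2)²Var(X_1) + (3)²Var(X_2) + (-1)²Var(X_3) + (-3)²Var(X_4)
= (2)²·7.6 + (3)²·2.75 + (-1)²·2.8 + (-3)²·1.56 = 71.99
SD(U) = √71.99 ≈ 8.485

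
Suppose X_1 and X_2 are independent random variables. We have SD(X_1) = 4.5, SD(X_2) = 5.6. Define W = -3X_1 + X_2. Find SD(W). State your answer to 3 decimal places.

Var(X_1) = 20.25, Var(X_2) = 31.36
By independence, Var(W) = (-3)²Var(X_1) + (1)²Var(X_2)
= (-3)²·20.25 + (1)²·31.36 = 213.61
SD(W) = √213.61 ≈ 14.615

14.615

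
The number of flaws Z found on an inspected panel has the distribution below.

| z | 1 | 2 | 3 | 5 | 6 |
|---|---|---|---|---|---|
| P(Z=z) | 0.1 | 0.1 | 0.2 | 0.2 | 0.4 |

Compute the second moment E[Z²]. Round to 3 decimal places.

E[Z²] = (1)²(0.1) + (2)²(0.1) + (3)²(0.2) + (5)²(0.2) + (6)²(0.4) = 21.7

21.700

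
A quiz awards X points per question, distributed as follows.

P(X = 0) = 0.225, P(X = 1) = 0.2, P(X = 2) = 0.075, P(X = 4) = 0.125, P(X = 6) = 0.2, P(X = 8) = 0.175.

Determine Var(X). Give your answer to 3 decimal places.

E[X] = (0)(0.225) + (1)(0.2) + (2)(0.075) + (4)(0.125) + (6)(0.2) + (8)(0.175) = 3.45
E[X²] = (0)²(0.225) + (1)²(0.2) + (2)²(0.075) + (4)²(0.125) + (6)²(0.2) + (8)²(0.175) = 20.9
Var(X) = E[X²] − (E[X])² = 20.9 − (3.45)² = 8.9975

8.998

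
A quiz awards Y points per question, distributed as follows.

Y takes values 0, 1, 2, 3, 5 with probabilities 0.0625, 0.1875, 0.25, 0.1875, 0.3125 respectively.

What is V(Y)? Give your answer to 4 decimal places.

2.7773

E[Y] = (0)(0.0625) + (1)(0.1875) + (2)(0.25) + (3)(0.1875) + (5)(0.3125) = 2.8125
E[Y²] = (0)²(0.0625) + (1)²(0.1875) + (2)²(0.25) + (3)²(0.1875) + (5)²(0.3125) = 10.6875
V(Y) = E[Y²] − (E[Y])² = 10.6875 − (2.8125)² = 2.77734375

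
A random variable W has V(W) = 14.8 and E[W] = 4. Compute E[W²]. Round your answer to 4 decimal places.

30.8000

E[W²] = V(W) + (E[W])² = 14.8 + (4)² = 30.8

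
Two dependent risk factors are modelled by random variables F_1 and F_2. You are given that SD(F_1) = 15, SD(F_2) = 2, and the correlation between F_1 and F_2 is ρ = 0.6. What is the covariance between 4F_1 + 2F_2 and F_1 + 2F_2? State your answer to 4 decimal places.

1096.0000

V(F_1) = (15)² = 225;  V(F_2) = (2)² = 4
Cov(F_1,F_2) = ρ·SD(F_1)·SD(F_2) = 0.6·15·2 = 18
Cov(4F_1 + 2F_2, F_1 + 2F_2) = (4)(1)V(F_1) + (2)(2)V(F_2) + [(4)(2) + (2)(1)]Cov(F_1,F_2)
= 4·225 + 4·4 + 10·18 = 1096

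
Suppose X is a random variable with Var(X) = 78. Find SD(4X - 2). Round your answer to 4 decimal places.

Var(4X - 2) = (4)²·78 = 1248
SD(4X - 2) = √1248 ≈ 35.3270

35.3270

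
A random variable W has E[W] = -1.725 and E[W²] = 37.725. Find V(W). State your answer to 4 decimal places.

34.7494

V(W) = 37.725 − (-1.725)² = 34.749375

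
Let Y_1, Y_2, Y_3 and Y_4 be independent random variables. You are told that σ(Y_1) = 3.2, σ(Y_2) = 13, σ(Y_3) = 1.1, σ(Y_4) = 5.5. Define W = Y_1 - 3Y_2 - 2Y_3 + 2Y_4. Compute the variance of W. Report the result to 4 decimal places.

1657.0800

Var(Y_1) = 10.24, Var(Y_2) = 169, Var(Y_3) = 1.21, Var(Y_4) = 30.25
By independence, Var(W) = (1)²Var(Y_1) + (-3)²Var(Y_2) + (-2)²Var(Y_3) + (2)²Var(Y_4)
= (1)²·10.24 + (-3)²·169 + (-2)²·1.21 + (2)²·30.25 = 1657.08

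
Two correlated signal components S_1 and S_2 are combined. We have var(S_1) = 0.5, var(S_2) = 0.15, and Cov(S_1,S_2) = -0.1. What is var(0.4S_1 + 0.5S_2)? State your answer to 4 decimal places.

var(0.4S_1 + 0.5S_2) = (0.4)²·var(S_1) + (0.5)²·var(S_2) + 2·(0.4)·(0.5)·Cov(S_1,S_2)
= 0.16·0.5 + 0.25·0.15 + 0.4·-0.1 = 0.0775

0.0775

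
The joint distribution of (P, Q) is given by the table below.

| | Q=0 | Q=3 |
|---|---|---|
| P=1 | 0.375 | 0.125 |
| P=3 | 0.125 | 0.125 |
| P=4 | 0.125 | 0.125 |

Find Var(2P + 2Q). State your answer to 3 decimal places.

18.938

E[P] = 2.25,  E[Q] = 1.125,  E[PQ] = 3
Var(P) = 6.75 − (2.25)² = 1.6875;  Var(Q) = 3.375 − (1.125)² = 2.109375
Cov(P,Q) = 3 − (2.25)(1.125) = 0.46875
Var(2P + 2Q) = (2)²·1.6875 + (2)²·2.109375 + 2·(2)·(2)·0.46875 = 18.9375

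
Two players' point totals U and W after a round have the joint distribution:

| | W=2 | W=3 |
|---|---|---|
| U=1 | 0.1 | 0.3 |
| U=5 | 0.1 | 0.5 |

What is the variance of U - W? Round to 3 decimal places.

3.840

E[U] = 3.4,  E[W] = 2.8,  E[UW] = 9.6
var(U) = 15.4 − (3.4)² = 3.84;  var(W) = 8 − (2.8)² = 0.16
Cov(U,W) = 9.6 − (3.4)(2.8) = 0.08
var(U - W) = (1)²·3.84 + (-1)²·0.16 + 2·(1)·(-1)·0.08 = 3.84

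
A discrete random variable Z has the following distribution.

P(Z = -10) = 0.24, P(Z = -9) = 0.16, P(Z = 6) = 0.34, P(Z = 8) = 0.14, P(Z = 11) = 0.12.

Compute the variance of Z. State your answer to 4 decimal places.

72.2704

E[Z] = (-10)(0.24) + (-9)(0.16) + (6)(0.34) + (8)(0.14) + (11)(0.12) = 0.64
E[Z²] = (-10)²(0.24) + (-9)²(0.16) + (6)²(0.34) + (8)²(0.14) + (11)²(0.12) = 72.68
V(Z) = E[Z²] − (E[Z])² = 72.68 − (0.64)² = 72.2704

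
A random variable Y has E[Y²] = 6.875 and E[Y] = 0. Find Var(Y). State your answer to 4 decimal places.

Var(Y) = 6.875 − (0)² = 6.875

6.8750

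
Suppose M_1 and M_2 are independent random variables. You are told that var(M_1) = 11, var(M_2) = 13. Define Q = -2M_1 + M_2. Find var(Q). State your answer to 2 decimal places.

By independence, var(Q) = (-2)²var(M_1) + (1)²var(M_2)
= (-2)²·11 + (1)²·13 = 57

57.00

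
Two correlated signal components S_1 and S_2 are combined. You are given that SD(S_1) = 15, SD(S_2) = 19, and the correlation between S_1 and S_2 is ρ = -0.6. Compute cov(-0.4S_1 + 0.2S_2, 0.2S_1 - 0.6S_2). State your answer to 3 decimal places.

var(S_1) = (15)² = 225;  var(S_2) = (19)² = 361
cov(S_1,S_2) = ρ·SD(S_1)·SD(S_2) = -0.6·15·19 = -171
cov(-0.4S_1 + 0.2S_2, 0.2S_1 - 0.6S_2) = (-0.4)(0.2)var(S_1) + (0.2)(-0.6)var(S_2) + [(-0.4)(-0.6) + (0.2)(0.2)]cov(S_1,S_2)
= -0.08·225 + -0.12·361 + 0.28·-171 = -109.2

-109.200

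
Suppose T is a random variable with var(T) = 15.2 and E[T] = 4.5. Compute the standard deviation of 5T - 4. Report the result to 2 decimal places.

var(5T - 4) = (5)²·15.2 = 380
SD(5T - 4) = √380 ≈ 19.49

19.49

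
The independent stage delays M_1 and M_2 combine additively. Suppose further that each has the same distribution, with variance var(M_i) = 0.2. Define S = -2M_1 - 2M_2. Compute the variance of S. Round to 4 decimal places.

1.6000

By independence, var(S) = (-2)²var(M_1) + (-2)²var(M_2)
= (-2)²·0.2 + (-2)²·0.2 = 1.6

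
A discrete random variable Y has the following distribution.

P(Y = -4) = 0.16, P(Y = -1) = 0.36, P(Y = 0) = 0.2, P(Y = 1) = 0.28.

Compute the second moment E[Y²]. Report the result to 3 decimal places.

3.200

E[Y²] = (-4)²(0.16) + (-1)²(0.36) + (0)²(0.2) + (1)²(0.28) = 3.2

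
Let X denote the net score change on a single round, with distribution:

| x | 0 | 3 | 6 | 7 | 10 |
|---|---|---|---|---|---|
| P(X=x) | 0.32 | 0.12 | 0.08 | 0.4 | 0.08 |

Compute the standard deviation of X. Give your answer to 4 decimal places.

3.4419

E[X] = (0)(0.32) + (3)(0.12) + (6)(0.08) + (7)(0.4) + (10)(0.08) = 4.44
E[X²] = (0)²(0.32) + (3)²(0.12) + (6)²(0.08) + (7)²(0.4) + (10)²(0.08) = 31.56
V(X) = E[X²] − (E[X])² = 31.56 − (4.44)² = 11.8464
SD(X) = √11.8464 ≈ 3.4419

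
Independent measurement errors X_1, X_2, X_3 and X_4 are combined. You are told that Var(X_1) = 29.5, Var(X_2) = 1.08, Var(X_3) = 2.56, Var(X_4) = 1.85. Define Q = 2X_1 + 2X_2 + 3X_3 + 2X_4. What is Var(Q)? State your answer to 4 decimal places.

152.7600

By independence, Var(Q) = (2)²Var(X_1) + (2)²Var(X_2) + (3)²Var(X_3) + (2)²Var(X_4)
= (2)²·29.5 + (2)²·1.08 + (3)²·2.56 + (2)²·1.85 = 152.76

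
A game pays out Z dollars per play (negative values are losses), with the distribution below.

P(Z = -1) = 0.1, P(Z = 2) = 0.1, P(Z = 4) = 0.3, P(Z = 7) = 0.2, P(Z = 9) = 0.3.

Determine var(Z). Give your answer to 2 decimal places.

E[Z] = (-1)(0.1) + (2)(0.1) + (4)(0.3) + (7)(0.2) + (9)(0.3) = 5.4
E[Z²] = (-1)²(0.1) + (2)²(0.1) + (4)²(0.3) + (7)²(0.2) + (9)²(0.3) = 39.4
var(Z) = E[Z²] − (E[Z])² = 39.4 − (5.4)² = 10.24

10.24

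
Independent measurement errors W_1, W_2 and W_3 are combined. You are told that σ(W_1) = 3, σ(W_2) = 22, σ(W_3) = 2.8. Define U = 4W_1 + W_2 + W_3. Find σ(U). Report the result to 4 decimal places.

25.2159

Var(W_1) = 9, Var(W_2) = 484, Var(W_3) = 7.84
By independence, Var(U) = (4)²Var(W_1) + (1)²Var(W_2) + (1)²Var(W_3)
= (4)²·9 + (1)²·484 + (1)²·7.84 = 635.84
σ(U) = √635.84 ≈ 25.2159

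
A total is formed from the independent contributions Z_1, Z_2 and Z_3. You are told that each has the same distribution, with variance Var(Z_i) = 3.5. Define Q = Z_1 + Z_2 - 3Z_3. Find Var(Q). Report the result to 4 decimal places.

38.5000

By independence, Var(Q) = (1)²Var(Z_1) + (1)²Var(Z_2) + (-3)²Var(Z_3)
= (1)²·3.5 + (1)²·3.5 + (-3)²·3.5 = 38.5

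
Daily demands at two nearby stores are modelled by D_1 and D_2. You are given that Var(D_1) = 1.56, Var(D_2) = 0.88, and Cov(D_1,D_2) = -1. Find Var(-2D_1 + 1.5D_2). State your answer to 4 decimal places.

14.2200

Var(-2D_1 + 1.5D_2) = (-2)²·Var(D_1) + (1.5)²·Var(D_2) + 2·(-2)·(1.5)·Cov(D_1,D_2)
= 4·1.56 + 2.25·0.88 + -6·-1 = 14.22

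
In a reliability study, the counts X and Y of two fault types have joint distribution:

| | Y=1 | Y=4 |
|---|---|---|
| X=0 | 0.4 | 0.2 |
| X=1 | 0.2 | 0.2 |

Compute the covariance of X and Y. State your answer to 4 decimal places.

E[X] = 0.4,  E[Y] = 2.2
E[XY] = 1
cov(X,Y) = E[XY] − E[X]E[Y] = 1 − (0.4)(2.2) = 0.12

0.1200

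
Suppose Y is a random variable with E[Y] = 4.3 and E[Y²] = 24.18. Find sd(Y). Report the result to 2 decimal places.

2.39

Var(Y) = 24.18 − (4.3)² = 5.69
sd(Y) = √5.69 ≈ 2.39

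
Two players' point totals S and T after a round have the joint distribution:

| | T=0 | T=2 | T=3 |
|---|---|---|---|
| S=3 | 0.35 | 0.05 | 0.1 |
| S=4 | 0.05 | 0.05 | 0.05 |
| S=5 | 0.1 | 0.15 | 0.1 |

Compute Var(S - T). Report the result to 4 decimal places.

1.7400

E[S] = 3.85,  E[T] = 1.25,  E[ST] = 5.2
Var(S) = 15.65 − (3.85)² = 0.8275;  Var(T) = 3.25 − (1.25)² = 1.6875
Cov(S,T) = 5.2 − (3.85)(1.25) = 0.3875
Var(S - T) = (1)²·0.8275 + (-1)²·1.6875 + 2·(1)·(-1)·0.3875 = 1.74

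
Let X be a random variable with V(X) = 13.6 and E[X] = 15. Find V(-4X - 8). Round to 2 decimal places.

217.60

V(-4X - 8) = (-4)²·V(X) = 16·13.6 = 217.6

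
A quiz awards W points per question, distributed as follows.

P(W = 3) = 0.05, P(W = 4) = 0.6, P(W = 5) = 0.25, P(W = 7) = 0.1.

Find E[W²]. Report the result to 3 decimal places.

E[W²] = (3)²(0.05) + (4)²(0.6) + (5)²(0.25) + (7)²(0.1) = 21.2

21.200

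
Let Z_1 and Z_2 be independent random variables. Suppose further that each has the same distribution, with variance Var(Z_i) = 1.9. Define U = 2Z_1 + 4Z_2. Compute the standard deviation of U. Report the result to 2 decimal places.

By independence, Var(U) = (2)²Var(Z_1) + (4)²Var(Z_2)
= (2)²·1.9 + (4)²·1.9 = 38
sd(U) = √38 ≈ 6.16

6.16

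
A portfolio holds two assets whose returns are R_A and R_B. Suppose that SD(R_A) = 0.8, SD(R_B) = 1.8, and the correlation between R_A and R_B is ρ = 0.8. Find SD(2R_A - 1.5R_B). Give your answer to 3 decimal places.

Var(R_A) = (0.8)² = 0.64;  Var(R_B) = (1.8)² = 3.24
cov(R_A,R_B) = ρ·SD(R_A)·SD(R_B) = 0.8·0.8·1.8 = 1.152
Var(2R_A - 1.5R_B) = (2)²·Var(R_A) + (-1.5)²·Var(R_B) + 2·(2)·(-1.5)·cov(R_A,R_B)
= 4·0.64 + 2.25·3.24 + -6·1.152 = 2.938
SD(2R_A - 1.5R_B) = √2.938 ≈ 1.714

1.714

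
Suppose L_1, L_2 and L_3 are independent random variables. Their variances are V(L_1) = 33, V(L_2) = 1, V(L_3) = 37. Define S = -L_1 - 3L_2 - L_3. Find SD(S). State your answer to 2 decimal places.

By independence, V(S) = (-1)²V(L_1) + (-3)²V(L_2) + (-1)²V(L_3)
= (-1)²·33 + (-3)²·1 + (-1)²·37 = 79
SD(S) = √79 ≈ 8.89

8.89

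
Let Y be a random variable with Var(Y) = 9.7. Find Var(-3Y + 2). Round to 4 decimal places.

87.3000

Var(-3Y + 2) = (-3)²·Var(Y) = 9·9.7 = 87.3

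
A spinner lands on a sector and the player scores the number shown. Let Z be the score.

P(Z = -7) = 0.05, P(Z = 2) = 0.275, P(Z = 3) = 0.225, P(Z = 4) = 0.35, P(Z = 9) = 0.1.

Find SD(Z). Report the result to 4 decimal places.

3.0322

E[Z] = (-7)(0.05) + (2)(0.275) + (3)(0.225) + (4)(0.35) + (9)(0.1) = 3.175
E[Z²] = (-7)²(0.05) + (2)²(0.275) + (3)²(0.225) + (4)²(0.35) + (9)²(0.1) = 19.275
V(Z) = E[Z²] − (E[Z])² = 19.275 − (3.175)² = 9.194375
SD(Z) = √9.194375 ≈ 3.0322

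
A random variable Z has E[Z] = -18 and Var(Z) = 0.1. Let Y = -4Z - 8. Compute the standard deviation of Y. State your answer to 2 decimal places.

1.26

Var(-4Z - 8) = (-4)²·0.1 = 1.6
sd(Y) = √1.6 ≈ 1.26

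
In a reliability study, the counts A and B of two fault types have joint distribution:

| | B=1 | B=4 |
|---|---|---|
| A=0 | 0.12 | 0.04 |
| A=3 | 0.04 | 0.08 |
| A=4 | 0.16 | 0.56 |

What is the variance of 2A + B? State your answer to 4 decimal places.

13.6896

E[A] = 3.24,  E[B] = 3.04,  E[AB] = 10.68
Var(A) = 12.6 − (3.24)² = 2.1024;  Var(B) = 11.2 − (3.04)² = 1.9584
cov(A,B) = 10.68 − (3.24)(3.04) = 0.8304
Var(2A + B) = (2)²·2.1024 + (1)²·1.9584 + 2·(2)·(1)·0.8304 = 13.6896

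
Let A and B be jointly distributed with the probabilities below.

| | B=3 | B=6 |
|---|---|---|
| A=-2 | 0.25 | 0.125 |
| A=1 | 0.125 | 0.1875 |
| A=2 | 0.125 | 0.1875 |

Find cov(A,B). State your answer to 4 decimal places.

0.6563

E[A] = 0.1875,  E[B] = 4.5
E[AB] = 1.5
cov(A,B) = E[AB] − E[A]E[B] = 1.5 − (0.1875)(4.5) = 0.65625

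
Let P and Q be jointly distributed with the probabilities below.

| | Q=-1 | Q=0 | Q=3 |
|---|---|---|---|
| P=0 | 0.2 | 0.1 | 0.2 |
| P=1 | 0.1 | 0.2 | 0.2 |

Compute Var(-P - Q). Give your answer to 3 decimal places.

E[P] = 0.5,  E[Q] = 0.9,  E[PQ] = 0.5
Var(P) = 0.5 − (0.5)² = 0.25;  Var(Q) = 3.9 − (0.9)² = 3.09
Cov(P,Q) = 0.5 − (0.5)(0.9) = 0.05
Var(-P - Q) = (-1)²·0.25 + (-1)²·3.09 + 2·(-1)·(-1)·0.05 = 3.44

3.440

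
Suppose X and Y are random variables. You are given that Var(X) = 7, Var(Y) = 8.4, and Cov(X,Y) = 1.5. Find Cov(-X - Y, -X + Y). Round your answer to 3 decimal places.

Cov(-X - Y, -X + Y) = (-1)(-1)Var(X) + (-1)(1)Var(Y) + [(-1)(1) + (-1)(-1)]Cov(X,Y)
= 1·7 + -1·8.4 + 0·1.5 = -1.4

-1.400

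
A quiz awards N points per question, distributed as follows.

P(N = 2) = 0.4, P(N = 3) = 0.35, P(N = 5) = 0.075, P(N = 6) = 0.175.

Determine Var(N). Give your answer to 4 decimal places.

2.1994

E[N] = (2)(0.4) + (3)(0.35) + (5)(0.075) + (6)(0.175) = 3.275
E[N²] = (2)²(0.4) + (3)²(0.35) + (5)²(0.075) + (6)²(0.175) = 12.925
Var(N) = E[N²] − (E[N])² = 12.925 − (3.275)² = 2.199375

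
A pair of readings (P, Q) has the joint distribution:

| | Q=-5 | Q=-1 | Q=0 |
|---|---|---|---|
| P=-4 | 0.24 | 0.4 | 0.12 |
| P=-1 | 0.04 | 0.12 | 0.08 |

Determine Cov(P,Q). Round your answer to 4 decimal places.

E[P] = -3.28,  E[Q] = -1.92
E[PQ] = 6.72
Cov(P,Q) = E[PQ] − E[P]E[Q] = 6.72 − (-3.28)(-1.92) = 0.4224

0.4224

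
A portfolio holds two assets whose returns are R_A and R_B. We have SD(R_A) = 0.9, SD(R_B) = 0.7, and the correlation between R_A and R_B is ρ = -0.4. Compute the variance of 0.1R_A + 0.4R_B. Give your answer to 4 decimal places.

0.0663

var(R_A) = (0.9)² = 0.81;  var(R_B) = (0.7)² = 0.49
cov(R_A,R_B) = ρ·SD(R_A)·SD(R_B) = -0.4·0.9·0.7 = -0.252
var(0.1R_A + 0.4R_B) = (0.1)²·var(R_A) + (0.4)²·var(R_B) + 2·(0.1)·(0.4)·cov(R_A,R_B)
= 0.01·0.81 + 0.16·0.49 + 0.08·-0.252 = 0.06634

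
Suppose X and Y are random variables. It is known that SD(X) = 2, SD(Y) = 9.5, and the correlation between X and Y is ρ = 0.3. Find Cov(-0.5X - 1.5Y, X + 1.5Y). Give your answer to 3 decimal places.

-217.888

V(X) = (2)² = 4;  V(Y) = (9.5)² = 90.25
Cov(X,Y) = ρ·SD(X)·SD(Y) = 0.3·2·9.5 = 5.7
Cov(-0.5X - 1.5Y, X + 1.5Y) = (-0.5)(1)V(X) + (-1.5)(1.5)V(Y) + [(-0.5)(1.5) + (-1.5)(1)]Cov(X,Y)
= -0.5·4 + -2.25·90.25 + -2.25·5.7 = -217.8875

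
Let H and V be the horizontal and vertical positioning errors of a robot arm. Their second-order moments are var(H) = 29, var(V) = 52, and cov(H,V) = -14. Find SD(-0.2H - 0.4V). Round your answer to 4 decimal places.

2.6907

var(-0.2H - 0.4V) = (-0.2)²·var(H) + (-0.4)²·var(V) + 2·(-0.2)·(-0.4)·cov(H,V)
= 0.04·29 + 0.16·52 + 0.16·-14 = 7.24
SD(-0.2H - 0.4V) = √7.24 ≈ 2.6907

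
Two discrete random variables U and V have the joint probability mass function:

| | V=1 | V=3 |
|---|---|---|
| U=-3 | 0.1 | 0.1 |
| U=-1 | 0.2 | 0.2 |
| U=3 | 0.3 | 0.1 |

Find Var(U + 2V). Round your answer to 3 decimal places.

E[U] = 0.2,  E[V] = 1.8,  E[UV] = -0.2
Var(U) = 5.8 − (0.2)² = 5.76;  Var(V) = 4.2 − (1.8)² = 0.96
cov(U,V) = -0.2 − (0.2)(1.8) = -0.56
Var(U + 2V) = (1)²·5.76 + (2)²·0.96 + 2·(1)·(2)·-0.56 = 7.36

7.360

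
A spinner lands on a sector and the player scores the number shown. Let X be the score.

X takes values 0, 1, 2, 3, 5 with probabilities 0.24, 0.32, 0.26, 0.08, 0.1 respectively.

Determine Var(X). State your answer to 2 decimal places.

E[X] = (0)(0.24) + (1)(0.32) + (2)(0.26) + (3)(0.08) + (5)(0.1) = 1.58
E[X²] = (0)²(0.24) + (1)²(0.32) + (2)²(0.26) + (3)²(0.08) + (5)²(0.1) = 4.58
Var(X) = E[X²] − (E[X])² = 4.58 − (1.58)² = 2.0836

2.08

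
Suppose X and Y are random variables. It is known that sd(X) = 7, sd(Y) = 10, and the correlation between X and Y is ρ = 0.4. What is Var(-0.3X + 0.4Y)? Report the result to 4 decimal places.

Var(X) = (7)² = 49;  Var(Y) = (10)² = 100
Cov(X,Y) = ρ·sd(X)·sd(Y) = 0.4·7·10 = 28
Var(-0.3X + 0.4Y) = (-0.3)²·Var(X) + (0.4)²·Var(Y) + 2·(-0.3)·(0.4)·Cov(X,Y)
= 0.09·49 + 0.16·100 + -0.24·28 = 13.69

13.6900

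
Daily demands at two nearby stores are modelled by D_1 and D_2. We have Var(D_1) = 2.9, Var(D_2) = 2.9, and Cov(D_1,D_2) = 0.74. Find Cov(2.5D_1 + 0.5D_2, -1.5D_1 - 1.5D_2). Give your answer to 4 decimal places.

Cov(2.5D_1 + 0.5D_2, -1.5D_1 - 1.5D_2) = (2.5)(-1.5)Var(D_1) + (0.5)(-1.5)Var(D_2) + [(2.5)(-1.5) + (0.5)(-1.5)]Cov(D_1,D_2)
= -3.75·2.9 + -0.75·2.9 + -4.5·0.74 = -16.38

-16.3800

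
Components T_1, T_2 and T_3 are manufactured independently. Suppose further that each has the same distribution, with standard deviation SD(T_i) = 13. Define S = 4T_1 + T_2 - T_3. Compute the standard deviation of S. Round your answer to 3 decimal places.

Var(T_i) = (13)² = 169
By independence, Var(S) = (4)²Var(T_1) + (1)²Var(T_2) + (-1)²Var(T_3)
= (4)²·169 + (1)²·169 + (-1)²·169 = 3042
SD(S) = √3042 ≈ 55.154

55.154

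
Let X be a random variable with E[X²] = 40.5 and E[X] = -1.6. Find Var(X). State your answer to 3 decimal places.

Var(X) = 40.5 − (-1.6)² = 37.94

37.940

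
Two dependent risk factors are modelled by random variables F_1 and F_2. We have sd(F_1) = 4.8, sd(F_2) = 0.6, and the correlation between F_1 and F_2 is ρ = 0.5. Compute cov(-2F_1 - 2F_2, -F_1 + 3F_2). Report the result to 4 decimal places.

38.1600

Var(F_1) = (4.8)² = 23.04;  Var(F_2) = (0.6)² = 0.36
cov(F_1,F_2) = ρ·sd(F_1)·sd(F_2) = 0.5·4.8·0.6 = 1.44
cov(-2F_1 - 2F_2, -F_1 + 3F_2) = (-2)(-1)Var(F_1) + (-2)(3)Var(F_2) + [(-2)(3) + (-2)(-1)]cov(F_1,F_2)
= 2·23.04 + -6·0.36 + -4·1.44 = 38.16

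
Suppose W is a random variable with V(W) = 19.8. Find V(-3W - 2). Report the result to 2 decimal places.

V(-3W - 2) = (-3)²·V(W) = 9·19.8 = 178.2

178.20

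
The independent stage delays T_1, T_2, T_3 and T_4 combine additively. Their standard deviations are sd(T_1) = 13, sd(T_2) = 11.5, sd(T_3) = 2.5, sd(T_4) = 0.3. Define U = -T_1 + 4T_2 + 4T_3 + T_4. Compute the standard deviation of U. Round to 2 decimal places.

48.84

V(T_1) = 169, V(T_2) = 132.25, V(T_3) = 6.25, V(T_4) = 0.09
By independence, V(U) = (-1)²V(T_1) + (4)²V(T_2) + (4)²V(T_3) + (1)²V(T_4)
= (-1)²·169 + (4)²·132.25 + (4)²·6.25 + (1)²·0.09 = 2385.09
sd(U) = √2385.09 ≈ 48.84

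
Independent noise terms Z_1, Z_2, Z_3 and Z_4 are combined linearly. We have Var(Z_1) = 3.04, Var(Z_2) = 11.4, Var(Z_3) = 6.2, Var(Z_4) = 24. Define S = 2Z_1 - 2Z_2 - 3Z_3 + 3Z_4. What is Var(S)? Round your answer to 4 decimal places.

329.5600

By independence, Var(S) = (2)²Var(Z_1) + (-2)²Var(Z_2) + (-3)²Var(Z_3) + (3)²Var(Z_4)
= (2)²·3.04 + (-2)²·11.4 + (-3)²·6.2 + (3)²·24 = 329.56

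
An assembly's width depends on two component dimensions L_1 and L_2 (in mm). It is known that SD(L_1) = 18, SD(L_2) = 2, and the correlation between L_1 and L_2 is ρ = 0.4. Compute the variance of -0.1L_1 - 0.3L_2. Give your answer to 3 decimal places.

4.464

V(L_1) = (18)² = 324;  V(L_2) = (2)² = 4
cov(L_1,L_2) = ρ·SD(L_1)·SD(L_2) = 0.4·18·2 = 14.4
V(-0.1L_1 - 0.3L_2) = (-0.1)²·V(L_1) + (-0.3)²·V(L_2) + 2·(-0.1)·(-0.3)·cov(L_1,L_2)
= 0.01·324 + 0.09·4 + 0.06·14.4 = 4.464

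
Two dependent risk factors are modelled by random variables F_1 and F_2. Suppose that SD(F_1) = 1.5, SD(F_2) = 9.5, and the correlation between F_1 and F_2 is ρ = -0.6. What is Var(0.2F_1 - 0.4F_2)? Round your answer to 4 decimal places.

15.8980

Var(F_1) = (1.5)² = 2.25;  Var(F_2) = (9.5)² = 90.25
Cov(F_1,F_2) = ρ·SD(F_1)·SD(F_2) = -0.6·1.5·9.5 = -8.55
Var(0.2F_1 - 0.4F_2) = (0.2)²·Var(F_1) + (-0.4)²·Var(F_2) + 2·(0.2)·(-0.4)·Cov(F_1,F_2)
= 0.04·2.25 + 0.16·90.25 + -0.16·-8.55 = 15.898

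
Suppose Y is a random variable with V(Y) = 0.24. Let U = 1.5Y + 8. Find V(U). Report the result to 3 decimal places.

0.540

V(1.5Y + 8) = (1.5)²·V(Y) = 2.25·0.24 = 0.54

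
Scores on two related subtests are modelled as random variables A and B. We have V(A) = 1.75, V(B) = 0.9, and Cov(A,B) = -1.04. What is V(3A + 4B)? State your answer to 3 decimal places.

5.190

V(3A + 4B) = (3)²·V(A) + (4)²·V(B) + 2·(3)·(4)·Cov(A,B)
= 9·1.75 + 16·0.9 + 24·-1.04 = 5.19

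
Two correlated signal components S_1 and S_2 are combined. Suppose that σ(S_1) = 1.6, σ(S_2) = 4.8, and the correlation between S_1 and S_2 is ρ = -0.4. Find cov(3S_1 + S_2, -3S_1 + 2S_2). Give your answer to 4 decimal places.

V(S_1) = (1.6)² = 2.56;  V(S_2) = (4.8)² = 23.04
cov(S_1,S_2) = ρ·σ(S_1)·σ(S_2) = -0.4·1.6·4.8 = -3.072
cov(3S_1 + S_2, -3S_1 + 2S_2) = (3)(-3)V(S_1) + (1)(2)V(S_2) + [(3)(2) + (1)(-3)]cov(S_1,S_2)
= -9·2.56 + 2·23.04 + 3·-3.072 = 13.824

13.8240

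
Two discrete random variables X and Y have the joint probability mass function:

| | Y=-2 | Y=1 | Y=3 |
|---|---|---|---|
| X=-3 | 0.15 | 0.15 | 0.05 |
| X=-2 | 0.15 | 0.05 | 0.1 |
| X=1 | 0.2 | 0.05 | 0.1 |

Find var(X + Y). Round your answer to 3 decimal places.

E[X] = -1.3,  E[Y] = 0,  E[XY] = -0.15
var(X) = 4.7 − (-1.3)² = 3.01;  var(Y) = 4.5 − (0)² = 4.5
Cov(X,Y) = -0.15 − (-1.3)(0) = -0.15
var(X + Y) = (1)²·3.01 + (1)²·4.5 + 2·(1)·(1)·-0.15 = 7.21

7.210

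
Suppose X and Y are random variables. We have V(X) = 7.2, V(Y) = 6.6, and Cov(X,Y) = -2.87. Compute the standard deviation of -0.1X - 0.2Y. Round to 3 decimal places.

V(-0.1X - 0.2Y) = (-0.1)²·V(X) + (-0.2)²·V(Y) + 2·(-0.1)·(-0.2)·Cov(X,Y)
= 0.01·7.2 + 0.04·6.6 + 0.04·-2.87 = 0.2212
sd(-0.1X - 0.2Y) = √0.2212 ≈ 0.470

0.470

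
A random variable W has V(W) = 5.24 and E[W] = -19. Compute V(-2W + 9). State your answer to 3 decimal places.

V(-2W + 9) = (-2)²·V(W) = 4·5.24 = 20.96

20.960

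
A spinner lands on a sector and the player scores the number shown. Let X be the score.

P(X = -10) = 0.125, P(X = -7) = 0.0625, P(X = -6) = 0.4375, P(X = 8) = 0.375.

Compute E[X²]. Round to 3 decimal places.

E[X²] = (-10)²(0.125) + (-7)²(0.0625) + (-6)²(0.4375) + (8)²(0.375) = 55.3125

55.313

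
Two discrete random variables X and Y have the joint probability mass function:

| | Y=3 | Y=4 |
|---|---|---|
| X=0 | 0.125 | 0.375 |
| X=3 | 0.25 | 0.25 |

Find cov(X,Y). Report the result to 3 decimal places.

E[X] = 1.5,  E[Y] = 3.625
E[XY] = 5.25
cov(X,Y) = E[XY] − E[X]E[Y] = 5.25 − (1.5)(3.625) = -0.1875

-0.188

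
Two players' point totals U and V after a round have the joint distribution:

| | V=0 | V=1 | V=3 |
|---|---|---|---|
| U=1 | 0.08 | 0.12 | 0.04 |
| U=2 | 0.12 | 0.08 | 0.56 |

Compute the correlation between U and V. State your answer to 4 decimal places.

0.4443

E[U] = 1.76,  E[V] = 2
E[UV] = 3.76
Cov(U,V) = E[UV] − E[U]E[V] = 3.76 − (1.76)(2) = 0.24
var(U) = 0.1824,  var(V) = 1.6
ρ = 0.24 / √(0.1824·1.6) ≈ 0.4443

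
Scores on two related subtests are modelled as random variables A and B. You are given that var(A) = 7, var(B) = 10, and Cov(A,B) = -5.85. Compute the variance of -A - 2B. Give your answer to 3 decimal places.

23.600

var(-A - 2B) = (-1)²·var(A) + (-2)²·var(B) + 2·(-1)·(-2)·Cov(A,B)
= 1·7 + 4·10 + 4·-5.85 = 23.6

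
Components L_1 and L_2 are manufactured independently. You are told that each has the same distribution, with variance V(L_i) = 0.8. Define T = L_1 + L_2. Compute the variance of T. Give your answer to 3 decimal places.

1.600

By independence, V(T) = (1)²V(L_1) + (1)²V(L_2)
= (1)²·0.8 + (1)²·0.8 = 1.6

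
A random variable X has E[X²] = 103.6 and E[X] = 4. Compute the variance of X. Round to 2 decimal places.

V(X) = 103.6 − (4)² = 87.6

87.60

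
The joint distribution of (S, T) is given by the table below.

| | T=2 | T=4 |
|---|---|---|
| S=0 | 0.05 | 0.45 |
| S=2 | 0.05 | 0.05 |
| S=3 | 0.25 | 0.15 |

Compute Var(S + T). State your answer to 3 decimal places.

1.510

E[S] = 1.4,  E[T] = 3.3,  E[ST] = 3.9
Var(S) = 4 − (1.4)² = 2.04;  Var(T) = 11.8 − (3.3)² = 0.91
cov(S,T) = 3.9 − (1.4)(3.3) = -0.72
Var(S + T) = (1)²·2.04 + (1)²·0.91 + 2·(1)·(1)·-0.72 = 1.51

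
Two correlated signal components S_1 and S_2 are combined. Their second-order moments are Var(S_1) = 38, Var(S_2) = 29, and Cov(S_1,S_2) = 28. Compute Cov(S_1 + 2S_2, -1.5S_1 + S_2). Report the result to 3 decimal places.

Cov(S_1 + 2S_2, -1.5S_1 + S_2) = (1)(-1.5)Var(S_1) + (2)(1)Var(S_2) + [(1)(1) + (2)(-1.5)]Cov(S_1,S_2)
= -1.5·38 + 2·29 + -2·28 = -55

-55.000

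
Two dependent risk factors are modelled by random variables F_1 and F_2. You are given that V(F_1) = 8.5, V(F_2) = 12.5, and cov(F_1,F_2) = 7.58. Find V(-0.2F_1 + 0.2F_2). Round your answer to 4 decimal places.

0.2336

V(-0.2F_1 + 0.2F_2) = (-0.2)²·V(F_1) + (0.2)²·V(F_2) + 2·(-0.2)·(0.2)·cov(F_1,F_2)
= 0.04·8.5 + 0.04·12.5 + -0.08·7.58 = 0.2336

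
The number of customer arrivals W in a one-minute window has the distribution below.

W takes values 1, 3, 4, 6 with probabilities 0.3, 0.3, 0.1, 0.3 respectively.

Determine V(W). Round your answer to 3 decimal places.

E[W] = (1)(0.3) + (3)(0.3) + (4)(0.1) + (6)(0.3) = 3.4
E[W²] = (1)²(0.3) + (3)²(0.3) + (4)²(0.1) + (6)²(0.3) = 15.4
V(W) = E[W²] − (E[W])² = 15.4 − (3.4)² = 3.84

3.840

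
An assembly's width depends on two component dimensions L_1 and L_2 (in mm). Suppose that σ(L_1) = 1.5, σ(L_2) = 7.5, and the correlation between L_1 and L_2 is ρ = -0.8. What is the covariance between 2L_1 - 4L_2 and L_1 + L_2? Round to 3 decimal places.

-202.500

Var(L_1) = (1.5)² = 2.25;  Var(L_2) = (7.5)² = 56.25
cov(L_1,L_2) = ρ·σ(L_1)·σ(L_2) = -0.8·1.5·7.5 = -9
cov(2L_1 - 4L_2, L_1 + L_2) = (2)(1)Var(L_1) + (-4)(1)Var(L_2) + [(2)(1) + (-4)(1)]cov(L_1,L_2)
= 2·2.25 + -4·56.25 + -2·-9 = -202.5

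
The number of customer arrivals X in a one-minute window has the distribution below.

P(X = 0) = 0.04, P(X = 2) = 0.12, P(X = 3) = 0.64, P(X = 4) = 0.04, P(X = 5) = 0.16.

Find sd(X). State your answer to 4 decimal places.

1.0703

E[X] = (0)(0.04) + (2)(0.12) + (3)(0.64) + (4)(0.04) + (5)(0.16) = 3.12
E[X²] = (0)²(0.04) + (2)²(0.12) + (3)²(0.64) + (4)²(0.04) + (5)²(0.16) = 10.88
Var(X) = E[X²] − (E[X])² = 10.88 − (3.12)² = 1.1456
sd(X) = √1.1456 ≈ 1.0703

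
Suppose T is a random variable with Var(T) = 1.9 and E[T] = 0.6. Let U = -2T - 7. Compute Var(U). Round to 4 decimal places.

Var(-2T - 7) = (-2)²·Var(T) = 4·1.9 = 7.6

7.6000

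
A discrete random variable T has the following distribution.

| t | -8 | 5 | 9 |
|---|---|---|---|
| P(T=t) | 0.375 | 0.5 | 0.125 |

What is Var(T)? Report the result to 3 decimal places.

E[T] = (-8)(0.375) + (5)(0.5) + (9)(0.125) = 0.625
E[T²] = (-8)²(0.375) + (5)²(0.5) + (9)²(0.125) = 46.625
Var(T) = E[T²] − (E[T])² = 46.625 − (0.625)² = 46.234375

46.234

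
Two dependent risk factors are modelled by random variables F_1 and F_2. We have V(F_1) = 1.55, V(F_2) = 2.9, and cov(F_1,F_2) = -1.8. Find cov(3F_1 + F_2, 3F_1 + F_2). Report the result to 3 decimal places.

6.050

cov(3F_1 + F_2, 3F_1 + F_2) = (3)(3)V(F_1) + (1)(1)V(F_2) + [(3)(1) + (1)(3)]cov(F_1,F_2)
= 9·1.55 + 1·2.9 + 6·-1.8 = 6.05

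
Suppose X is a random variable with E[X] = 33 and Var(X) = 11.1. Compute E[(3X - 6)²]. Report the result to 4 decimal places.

8748.9000

E[3X - 6] = 3·33 − 6 = 93
Var(3X - 6) = (3)²·11.1 = 99.9
E[(3X - 6)²] = Var((3X - 6)) + (E[(3X - 6)])² = 99.9 + (93)² = 8748.9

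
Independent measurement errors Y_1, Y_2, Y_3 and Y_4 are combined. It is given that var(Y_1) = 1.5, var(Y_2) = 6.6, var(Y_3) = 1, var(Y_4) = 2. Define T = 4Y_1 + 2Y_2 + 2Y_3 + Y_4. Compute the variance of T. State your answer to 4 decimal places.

By independence, var(T) = (4)²var(Y_1) + (2)²var(Y_2) + (2)²var(Y_3) + (1)²var(Y_4)
= (4)²·1.5 + (2)²·6.6 + (2)²·1 + (1)²·2 = 56.4

56.4000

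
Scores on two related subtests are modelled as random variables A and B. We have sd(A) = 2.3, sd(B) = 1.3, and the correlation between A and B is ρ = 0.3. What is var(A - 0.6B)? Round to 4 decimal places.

4.8220

var(A) = (2.3)² = 5.29;  var(B) = (1.3)² = 1.69
cov(A,B) = ρ·sd(A)·sd(B) = 0.3·2.3·1.3 = 0.897
var(A - 0.6B) = (1)²·var(A) + (-0.6)²·var(B) + 2·(1)·(-0.6)·cov(A,B)
= 1·5.29 + 0.36·1.69 + -1.2·0.897 = 4.822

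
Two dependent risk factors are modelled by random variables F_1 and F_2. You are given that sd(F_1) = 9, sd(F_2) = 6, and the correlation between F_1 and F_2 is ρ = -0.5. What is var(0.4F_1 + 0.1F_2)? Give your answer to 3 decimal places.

11.160

var(F_1) = (9)² = 81;  var(F_2) = (6)² = 36
Cov(F_1,F_2) = ρ·sd(F_1)·sd(F_2) = -0.5·9·6 = -27
var(0.4F_1 + 0.1F_2) = (0.4)²·var(F_1) + (0.1)²·var(F_2) + 2·(0.4)·(0.1)·Cov(F_1,F_2)
= 0.16·81 + 0.01·36 + 0.08·-27 = 11.16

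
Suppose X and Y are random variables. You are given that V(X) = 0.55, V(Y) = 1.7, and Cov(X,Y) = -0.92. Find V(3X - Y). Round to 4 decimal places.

12.1700

V(3X - Y) = (3)²·V(X) + (-1)²·V(Y) + 2·(3)·(-1)·Cov(X,Y)
= 9·0.55 + 1·1.7 + -6·-0.92 = 12.17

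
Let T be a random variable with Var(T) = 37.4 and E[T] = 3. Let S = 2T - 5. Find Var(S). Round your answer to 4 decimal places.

Var(2T - 5) = (2)²·Var(T) = 4·37.4 = 149.6

149.6000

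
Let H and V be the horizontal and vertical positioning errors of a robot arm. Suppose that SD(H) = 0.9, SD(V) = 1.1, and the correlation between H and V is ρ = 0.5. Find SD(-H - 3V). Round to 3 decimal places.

3.830

Var(H) = (0.9)² = 0.81;  Var(V) = (1.1)² = 1.21
Cov(H,V) = ρ·SD(H)·SD(V) = 0.5·0.9·1.1 = 0.495
Var(-H - 3V) = (-1)²·Var(H) + (-3)²·Var(V) + 2·(-1)·(-3)·Cov(H,V)
= 1·0.81 + 9·1.21 + 6·0.495 = 14.67
SD(-H - 3V) = √14.67 ≈ 3.830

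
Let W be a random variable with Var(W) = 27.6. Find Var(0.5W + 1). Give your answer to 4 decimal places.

6.9000

Var(0.5W + 1) = (0.5)²·Var(W) = 0.25·27.6 = 6.9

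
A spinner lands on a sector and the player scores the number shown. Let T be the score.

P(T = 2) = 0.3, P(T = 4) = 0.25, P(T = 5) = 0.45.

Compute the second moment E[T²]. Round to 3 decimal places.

16.450

E[T²] = (2)²(0.3) + (4)²(0.25) + (5)²(0.45) = 16.45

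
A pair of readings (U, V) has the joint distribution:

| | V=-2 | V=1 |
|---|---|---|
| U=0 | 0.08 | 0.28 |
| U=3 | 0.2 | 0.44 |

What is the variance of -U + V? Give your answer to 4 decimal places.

E[U] = 1.92,  E[V] = 0.16,  E[UV] = 0.12
Var(U) = 5.76 − (1.92)² = 2.0736;  Var(V) = 1.84 − (0.16)² = 1.8144
cov(U,V) = 0.12 − (1.92)(0.16) = -0.1872
Var(-U + V) = (-1)²·2.0736 + (1)²·1.8144 + 2·(-1)·(1)·-0.1872 = 4.2624

4.2624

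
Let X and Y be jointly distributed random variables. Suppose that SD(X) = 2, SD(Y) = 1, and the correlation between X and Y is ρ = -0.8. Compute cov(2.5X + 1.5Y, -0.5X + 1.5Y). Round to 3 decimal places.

-7.550

V(X) = (2)² = 4;  V(Y) = (1)² = 1
cov(X,Y) = ρ·SD(X)·SD(Y) = -0.8·2·1 = -1.6
cov(2.5X + 1.5Y, -0.5X + 1.5Y) = (2.5)(-0.5)V(X) + (1.5)(1.5)V(Y) + [(2.5)(1.5) + (1.5)(-0.5)]cov(X,Y)
= -1.25·4 + 2.25·1 + 3·-1.6 = -7.55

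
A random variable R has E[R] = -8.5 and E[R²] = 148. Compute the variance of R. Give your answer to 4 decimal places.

V(R) = 148 − (-8.5)² = 75.75

75.7500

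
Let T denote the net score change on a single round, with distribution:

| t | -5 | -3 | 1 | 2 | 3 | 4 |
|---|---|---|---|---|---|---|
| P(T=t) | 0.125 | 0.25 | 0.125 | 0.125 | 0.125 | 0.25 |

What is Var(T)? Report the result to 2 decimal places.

E[T] = (-5)(0.125) + (-3)(0.25) + (1)(0.125) + (2)(0.125) + (3)(0.125) + (4)(0.25) = 0.375
E[T²] = (-5)²(0.125) + (-3)²(0.25) + (1)²(0.125) + (2)²(0.125) + (3)²(0.125) + (4)²(0.25) = 11.125
Var(T) = E[T²] − (E[T])² = 11.125 − (0.375)² = 10.984375

10.98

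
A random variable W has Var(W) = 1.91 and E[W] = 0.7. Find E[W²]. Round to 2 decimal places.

E[W²] = Var(W) + (E[W])² = 1.91 + (0.7)² = 2.4

2.40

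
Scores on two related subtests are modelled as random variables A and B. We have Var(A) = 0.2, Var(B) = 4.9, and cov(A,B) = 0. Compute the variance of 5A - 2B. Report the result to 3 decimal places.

Var(5A - 2B) = (5)²·Var(A) + (-2)²·Var(B) + 2·(5)·(-2)·cov(A,B)
= 25·0.2 + 4·4.9 + -20·0 = 24.6

24.600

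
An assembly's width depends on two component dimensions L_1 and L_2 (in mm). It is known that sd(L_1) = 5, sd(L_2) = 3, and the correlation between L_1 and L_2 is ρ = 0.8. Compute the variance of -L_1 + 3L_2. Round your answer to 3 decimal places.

Var(L_1) = (5)² = 25;  Var(L_2) = (3)² = 9
Cov(L_1,L_2) = ρ·sd(L_1)·sd(L_2) = 0.8·5·3 = 12
Var(-L_1 + 3L_2) = (-1)²·Var(L_1) + (3)²·Var(L_2) + 2·(-1)·(3)·Cov(L_1,L_2)
= 1·25 + 9·9 + -6·12 = 34

34.000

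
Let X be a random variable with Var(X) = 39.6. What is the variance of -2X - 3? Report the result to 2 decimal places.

158.40

Var(-2X - 3) = (-2)²·Var(X) = 4·39.6 = 158.4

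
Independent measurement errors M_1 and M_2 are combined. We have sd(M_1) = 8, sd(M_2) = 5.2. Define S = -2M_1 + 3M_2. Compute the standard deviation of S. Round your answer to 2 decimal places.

var(M_1) = 64, var(M_2) = 27.04
By independence, var(S) = (-2)²var(M_1) + (3)²var(M_2)
= (-2)²·64 + (3)²·27.04 = 499.36
sd(S) = √499.36 ≈ 22.35

22.35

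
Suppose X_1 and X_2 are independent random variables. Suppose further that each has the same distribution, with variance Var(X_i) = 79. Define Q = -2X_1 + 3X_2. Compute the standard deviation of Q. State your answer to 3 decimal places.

32.047

By independence, Var(Q) = (-2)²Var(X_1) + (3)²Var(X_2)
= (-2)²·79 + (3)²·79 = 1027
SD(Q) = √1027 ≈ 32.047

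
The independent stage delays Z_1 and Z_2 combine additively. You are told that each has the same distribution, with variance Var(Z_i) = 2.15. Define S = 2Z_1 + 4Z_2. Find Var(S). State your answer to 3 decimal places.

43.000

By independence, Var(S) = (2)²Var(Z_1) + (4)²Var(Z_2)
= (2)²·2.15 + (4)²·2.15 = 43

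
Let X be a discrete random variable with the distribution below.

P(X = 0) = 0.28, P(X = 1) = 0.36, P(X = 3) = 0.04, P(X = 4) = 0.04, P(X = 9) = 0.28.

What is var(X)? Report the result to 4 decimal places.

E[X] = (0)(0.28) + (1)(0.36) + (3)(0.04) + (4)(0.04) + (9)(0.28) = 3.16
E[X²] = (0)²(0.28) + (1)²(0.36) + (3)²(0.04) + (4)²(0.04) + (9)²(0.28) = 24.04
var(X) = E[X²] − (E[X])² = 24.04 − (3.16)² = 14.0544

14.0544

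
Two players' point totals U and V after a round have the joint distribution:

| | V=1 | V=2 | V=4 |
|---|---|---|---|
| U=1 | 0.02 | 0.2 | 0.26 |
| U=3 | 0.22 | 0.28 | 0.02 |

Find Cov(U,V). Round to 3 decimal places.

-0.693

E[U] = 2.04,  E[V] = 2.32
E[UV] = 4.04
Cov(U,V) = E[UV] − E[U]E[V] = 4.04 − (2.04)(2.32) = -0.6928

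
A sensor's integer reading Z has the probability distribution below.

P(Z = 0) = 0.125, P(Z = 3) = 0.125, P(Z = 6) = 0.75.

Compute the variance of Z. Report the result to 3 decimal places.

E[Z] = (0)(0.125) + (3)(0.125) + (6)(0.75) = 4.875
E[Z²] = (0)²(0.125) + (3)²(0.125) + (6)²(0.75) = 28.125
V(Z) = E[Z²] − (E[Z])² = 28.125 − (4.875)² = 4.359375

4.359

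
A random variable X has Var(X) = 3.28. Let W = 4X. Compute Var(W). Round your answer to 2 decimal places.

Var(4X) = (4)²·Var(X) = 16·3.28 = 52.48

52.48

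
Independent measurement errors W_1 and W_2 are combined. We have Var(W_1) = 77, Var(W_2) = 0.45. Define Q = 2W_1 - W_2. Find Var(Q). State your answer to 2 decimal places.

308.45

By independence, Var(Q) = (2)²Var(W_1) + (-1)²Var(W_2)
= (2)²·77 + (-1)²·0.45 = 308.45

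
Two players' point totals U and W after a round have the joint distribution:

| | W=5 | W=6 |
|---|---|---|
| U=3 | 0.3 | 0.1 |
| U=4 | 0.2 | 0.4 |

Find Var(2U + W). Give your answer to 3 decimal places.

E[U] = 3.6,  E[W] = 5.5,  E[UW] = 19.9
Var(U) = 13.2 − (3.6)² = 0.24;  Var(W) = 30.5 − (5.5)² = 0.25
cov(U,W) = 19.9 − (3.6)(5.5) = 0.1
Var(2U + W) = (2)²·0.24 + (1)²·0.25 + 2·(2)·(1)·0.1 = 1.61

1.610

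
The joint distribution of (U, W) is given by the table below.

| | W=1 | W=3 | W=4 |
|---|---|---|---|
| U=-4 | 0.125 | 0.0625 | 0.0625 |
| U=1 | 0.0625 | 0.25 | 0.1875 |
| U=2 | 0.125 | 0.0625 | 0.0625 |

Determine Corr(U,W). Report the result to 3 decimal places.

E[U] = 0,  E[W] = 2.6875
E[UW] = 0.4375
Cov(U,W) = E[UW] − E[U]E[W] = 0.4375 − (0)(2.6875) = 0.4375
var(U) = 5.5,  var(W) = 1.46484375
ρ = 0.4375 / √(5.5·1.46484375) ≈ 0.154

0.154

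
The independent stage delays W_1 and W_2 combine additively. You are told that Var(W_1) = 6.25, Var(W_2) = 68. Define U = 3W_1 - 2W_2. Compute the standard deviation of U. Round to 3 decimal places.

18.118

By independence, Var(U) = (3)²Var(W_1) + (-2)²Var(W_2)
= (3)²·6.25 + (-2)²·68 = 328.25
σ(U) = √328.25 ≈ 18.118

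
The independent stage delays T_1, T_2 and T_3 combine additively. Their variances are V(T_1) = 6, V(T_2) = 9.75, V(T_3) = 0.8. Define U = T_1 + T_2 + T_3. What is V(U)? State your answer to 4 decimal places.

16.5500

By independence, V(U) = (1)²V(T_1) + (1)²V(T_2) + (1)²V(T_3)
= (1)²·6 + (1)²·9.75 + (1)²·0.8 = 16.55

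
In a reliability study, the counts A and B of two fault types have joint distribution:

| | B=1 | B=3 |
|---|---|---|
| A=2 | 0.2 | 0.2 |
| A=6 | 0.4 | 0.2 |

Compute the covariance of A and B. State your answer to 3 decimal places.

E[A] = 4.4,  E[B] = 1.8
E[AB] = 7.6
cov(A,B) = E[AB] − E[A]E[B] = 7.6 − (4.4)(1.8) = -0.32

-0.320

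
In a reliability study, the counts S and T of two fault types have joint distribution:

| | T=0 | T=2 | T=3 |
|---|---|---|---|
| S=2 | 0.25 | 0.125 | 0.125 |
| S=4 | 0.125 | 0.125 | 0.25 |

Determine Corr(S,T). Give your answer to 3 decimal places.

E[S] = 3,  E[T] = 1.625
E[ST] = 5.25
cov(S,T) = E[ST] − E[S]E[T] = 5.25 − (3)(1.625) = 0.375
var(S) = 1,  var(T) = 1.734375
ρ = 0.375 / √(1·1.734375) ≈ 0.285

0.285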